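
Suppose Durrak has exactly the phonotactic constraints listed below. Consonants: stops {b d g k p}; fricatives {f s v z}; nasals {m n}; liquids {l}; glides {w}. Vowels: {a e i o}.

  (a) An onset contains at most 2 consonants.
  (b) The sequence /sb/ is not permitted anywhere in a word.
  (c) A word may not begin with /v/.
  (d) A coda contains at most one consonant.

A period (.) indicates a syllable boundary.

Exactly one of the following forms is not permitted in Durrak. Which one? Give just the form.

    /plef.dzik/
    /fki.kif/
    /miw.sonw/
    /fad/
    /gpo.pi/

/plef.dzik/ — σ1 onset /pl/ (2C), coda /f/ ok; σ2 onset /dz/ (2C), coda /k/ ok → permitted
/fki.kif/ — σ1 onset /fk/ (2C), coda /∅/ ok; σ2 onset /k/, coda /f/ ok → permitted
/miw.sonw/ — violates constraint (d): syllable 2 coda /nw/ has 2 consonants (> 1) → not permitted
/fad/ — σ1 onset /f/, coda /d/ ok → permitted
/gpo.pi/ — σ1 onset /gp/ (2C), coda /∅/ ok; σ2 onset /p/, coda /∅/ ok → permitted

/miw.sonw/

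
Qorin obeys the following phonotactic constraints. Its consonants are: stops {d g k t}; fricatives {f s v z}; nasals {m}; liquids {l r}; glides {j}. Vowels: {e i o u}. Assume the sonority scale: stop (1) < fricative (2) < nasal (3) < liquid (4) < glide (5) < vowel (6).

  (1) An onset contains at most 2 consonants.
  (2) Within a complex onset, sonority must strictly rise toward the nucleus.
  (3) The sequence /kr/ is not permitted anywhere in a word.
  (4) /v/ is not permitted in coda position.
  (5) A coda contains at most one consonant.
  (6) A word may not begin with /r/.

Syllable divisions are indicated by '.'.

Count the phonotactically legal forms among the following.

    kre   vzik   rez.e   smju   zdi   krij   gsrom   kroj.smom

kre — violates constraint 3: contains banned sequence /kr/ → phonotactically illegal
vzik — violates constraint 2: syllable 1 onset /vz/: /v/ (fricative, 2) → /z/ (fricative, 2) does not rise → phonotactically illegal
rez.e — violates constraint 6: word begins with /r/ → phonotactically illegal
smju — violates constraint 1: syllable 1 onset /smj/ has 3 consonants (> 2) → phonotactically illegal
zdi — violates constraint 2: syllable 1 onset /zd/: /z/ (fricative, 2) → /d/ (stop, 1) does not rise → phonotactically illegal
krij — violates constraint 3: contains banned sequence /kr/ → phonotactically illegal
gsrom — violates constraint 1: syllable 1 onset /gsr/ has 3 consonants (> 2) → phonotactically illegal
kroj.smom — violates constraint 3: contains banned sequence /kr/ → phonotactically illegal
No form is phonotactically legal → 0.

0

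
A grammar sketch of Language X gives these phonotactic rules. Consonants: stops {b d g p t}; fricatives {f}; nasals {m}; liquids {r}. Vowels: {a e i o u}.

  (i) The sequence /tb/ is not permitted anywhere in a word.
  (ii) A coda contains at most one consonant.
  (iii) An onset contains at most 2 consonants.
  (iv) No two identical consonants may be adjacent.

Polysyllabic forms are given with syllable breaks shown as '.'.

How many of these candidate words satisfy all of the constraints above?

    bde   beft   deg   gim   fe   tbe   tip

bde — σ1 onset /bd/ (2C), coda /∅/ ok → licit
beft — violates constraint (ii): syllable 1 coda /ft/ has 2 consonants (> 1) → illicit
deg — σ1 onset /d/, coda /g/ ok → licit
gim — σ1 onset /g/, coda /m/ ok → licit
fe — σ1 onset /f/, coda /∅/ ok → licit
tbe — violates constraint (i): contains banned sequence /tb/ → illicit
tip — σ1 onset /t/, coda /p/ ok → licit
Licit: bde, deg, gim, fe, tip → 5.

5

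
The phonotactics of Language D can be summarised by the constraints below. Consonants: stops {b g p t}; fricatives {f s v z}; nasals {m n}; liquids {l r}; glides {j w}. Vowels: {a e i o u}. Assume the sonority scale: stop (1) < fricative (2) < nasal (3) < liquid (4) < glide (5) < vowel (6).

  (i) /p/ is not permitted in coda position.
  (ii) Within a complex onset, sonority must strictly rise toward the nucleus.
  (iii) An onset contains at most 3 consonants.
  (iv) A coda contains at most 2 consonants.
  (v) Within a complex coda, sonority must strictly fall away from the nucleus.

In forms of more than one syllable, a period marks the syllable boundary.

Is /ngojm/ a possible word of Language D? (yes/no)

/ngojm/ — violates constraint (ii): syllable 1 onset /ng/: /n/ (nasal, 3) → /g/ (stop, 1) does not rise → illicit

no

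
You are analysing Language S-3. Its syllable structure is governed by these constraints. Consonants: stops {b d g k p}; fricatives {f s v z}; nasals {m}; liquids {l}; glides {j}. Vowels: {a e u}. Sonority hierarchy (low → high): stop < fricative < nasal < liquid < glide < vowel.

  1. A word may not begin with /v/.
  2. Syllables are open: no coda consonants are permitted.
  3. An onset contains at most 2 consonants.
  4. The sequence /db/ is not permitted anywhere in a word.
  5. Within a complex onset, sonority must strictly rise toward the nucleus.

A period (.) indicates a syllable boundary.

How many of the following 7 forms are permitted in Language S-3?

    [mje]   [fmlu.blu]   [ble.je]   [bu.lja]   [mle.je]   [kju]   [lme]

[mje] — σ1 onset /mj/ (3→5 rises), coda /∅/ ok → permitted
[fmlu.blu] — violates constraint 3: syllable 1 onset /fml/ has 3 consonants (> 2) → not permitted
[ble.je] — σ1 onset /bl/ (1→4 rises), coda /∅/ ok; σ2 onset /j/, coda /∅/ ok → permitted
[bu.lja] — σ1 onset /b/, coda /∅/ ok; σ2 onset /lj/ (4→5 rises), coda /∅/ ok → permitted
[mle.je] — σ1 onset /ml/ (3→4 rises), coda /∅/ ok; σ2 onset /j/, coda /∅/ ok → permitted
[kju] — σ1 onset /kj/ (1→5 rises), coda /∅/ ok → permitted
[lme] — violates constraint 5: syllable 1 onset /lm/: /l/ (liquid, 4) → /m/ (nasal, 3) does not rise → not permitted
Permitted: [mje], [ble.je], [bu.lja], [mle.je], [kju] → 5.

5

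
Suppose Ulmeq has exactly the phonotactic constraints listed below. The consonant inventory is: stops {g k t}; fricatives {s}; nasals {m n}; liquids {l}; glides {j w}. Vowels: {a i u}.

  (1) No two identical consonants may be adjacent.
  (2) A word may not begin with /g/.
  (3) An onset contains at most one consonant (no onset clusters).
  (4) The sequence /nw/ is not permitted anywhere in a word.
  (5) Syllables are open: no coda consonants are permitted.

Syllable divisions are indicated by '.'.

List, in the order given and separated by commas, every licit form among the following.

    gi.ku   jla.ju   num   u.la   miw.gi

gi.ku — violates constraint 2: word begins with /g/ → illicit
jla.ju — violates constraint 3: syllable 1 onset /jl/ has 2 consonants (> 1) → illicit
num — violates constraint 5: syllable 1 coda /m/ has 1 consonant (> 0) → illicit
u.la — σ1 onset /∅/, coda /∅/ ok; σ2 onset /l/, coda /∅/ ok → licit
miw.gi — violates constraint 5: syllable 1 coda /w/ has 1 consonant (> 0) → illicit

u.la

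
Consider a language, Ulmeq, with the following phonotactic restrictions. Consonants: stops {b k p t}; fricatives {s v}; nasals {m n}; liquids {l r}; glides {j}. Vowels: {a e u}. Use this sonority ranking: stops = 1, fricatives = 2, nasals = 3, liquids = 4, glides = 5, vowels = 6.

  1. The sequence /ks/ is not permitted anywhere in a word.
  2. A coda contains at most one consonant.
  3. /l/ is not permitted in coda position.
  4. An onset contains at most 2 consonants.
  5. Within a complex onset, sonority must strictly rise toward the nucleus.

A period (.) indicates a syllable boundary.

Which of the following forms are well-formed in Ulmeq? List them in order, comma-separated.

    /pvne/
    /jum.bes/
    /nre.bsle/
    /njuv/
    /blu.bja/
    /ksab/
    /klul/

/pvne/ — violates constraint 4: syllable 1 onset /pvn/ has 3 consonants (> 2) → ill-formed
/jum.bes/ — σ1 onset /j/, coda /m/ ok; σ2 onset /b/, coda /s/ ok → well-formed
/nre.bsle/ — violates constraint 4: syllable 2 onset /bsl/ has 3 consonants (> 2) → ill-formed
/njuv/ — σ1 onset /nj/ (3→5 rises), coda /v/ ok → well-formed
/blu.bja/ — σ1 onset /bl/ (1→4 rises), coda /∅/ ok; σ2 onset /bj/ (1→5 rises), coda /∅/ ok → well-formed
/ksab/ — violates constraint 1: contains banned sequence /ks/ → ill-formed
/klul/ — violates constraint 3: syllable 1 coda contains /l/ → ill-formed

/jum.bes/, /njuv/, /blu.bja/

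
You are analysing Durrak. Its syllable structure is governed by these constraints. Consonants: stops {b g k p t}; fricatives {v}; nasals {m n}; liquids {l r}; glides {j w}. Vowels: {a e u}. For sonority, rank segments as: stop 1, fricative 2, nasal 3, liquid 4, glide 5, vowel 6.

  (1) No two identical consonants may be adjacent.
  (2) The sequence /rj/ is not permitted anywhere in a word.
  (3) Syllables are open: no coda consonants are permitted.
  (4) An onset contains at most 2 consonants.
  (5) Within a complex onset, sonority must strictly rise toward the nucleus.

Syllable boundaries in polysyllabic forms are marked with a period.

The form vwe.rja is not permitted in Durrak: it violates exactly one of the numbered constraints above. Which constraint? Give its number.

2

vwe.rja: contains banned sequence /rj/.
This is a violation of constraint 2: "The sequence /rj/ is not permitted anywhere in a word."
The remaining constraints (1, 3, 4, 5) are satisfied.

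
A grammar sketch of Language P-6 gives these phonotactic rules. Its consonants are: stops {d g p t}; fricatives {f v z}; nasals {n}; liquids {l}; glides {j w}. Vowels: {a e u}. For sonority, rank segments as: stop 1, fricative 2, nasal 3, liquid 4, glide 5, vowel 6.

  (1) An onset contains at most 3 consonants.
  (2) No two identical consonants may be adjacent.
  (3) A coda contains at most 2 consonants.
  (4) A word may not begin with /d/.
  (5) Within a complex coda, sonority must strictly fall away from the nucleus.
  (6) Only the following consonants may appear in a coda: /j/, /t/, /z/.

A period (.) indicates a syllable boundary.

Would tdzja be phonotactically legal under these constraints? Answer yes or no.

no

tdzja — violates constraint 1: syllable 1 onset /tdzj/ has 4 consonants (> 3) → phonotactically illegal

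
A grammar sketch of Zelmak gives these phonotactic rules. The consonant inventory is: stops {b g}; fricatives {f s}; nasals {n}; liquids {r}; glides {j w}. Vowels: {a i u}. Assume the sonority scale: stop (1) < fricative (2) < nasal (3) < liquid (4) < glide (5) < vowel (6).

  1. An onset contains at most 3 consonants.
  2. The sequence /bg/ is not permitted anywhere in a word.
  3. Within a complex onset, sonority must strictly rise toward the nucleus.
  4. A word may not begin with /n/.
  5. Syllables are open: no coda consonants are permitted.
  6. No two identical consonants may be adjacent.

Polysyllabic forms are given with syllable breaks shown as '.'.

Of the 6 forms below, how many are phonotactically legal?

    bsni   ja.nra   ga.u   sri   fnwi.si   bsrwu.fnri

5

bsni — σ1 onset /bsn/ (1→2→3 rises), coda /∅/ ok → phonotactically legal
ja.nra — σ1 onset /j/, coda /∅/ ok; σ2 onset /nr/ (3→4 rises), coda /∅/ ok → phonotactically legal
ga.u — σ1 onset /g/, coda /∅/ ok; σ2 onset /∅/, coda /∅/ ok → phonotactically legal
sri — σ1 onset /sr/ (2→4 rises), coda /∅/ ok → phonotactically legal
fnwi.si — σ1 onset /fnw/ (2→3→5 rises), coda /∅/ ok; σ2 onset /s/, coda /∅/ ok → phonotactically legal
bsrwu.fnri — violates constraint 1: syllable 1 onset /bsrw/ has 4 consonants (> 3) → phonotactically illegal
Phonotactically legal: bsni, ja.nra, ga.u, sri, fnwi.si → 5.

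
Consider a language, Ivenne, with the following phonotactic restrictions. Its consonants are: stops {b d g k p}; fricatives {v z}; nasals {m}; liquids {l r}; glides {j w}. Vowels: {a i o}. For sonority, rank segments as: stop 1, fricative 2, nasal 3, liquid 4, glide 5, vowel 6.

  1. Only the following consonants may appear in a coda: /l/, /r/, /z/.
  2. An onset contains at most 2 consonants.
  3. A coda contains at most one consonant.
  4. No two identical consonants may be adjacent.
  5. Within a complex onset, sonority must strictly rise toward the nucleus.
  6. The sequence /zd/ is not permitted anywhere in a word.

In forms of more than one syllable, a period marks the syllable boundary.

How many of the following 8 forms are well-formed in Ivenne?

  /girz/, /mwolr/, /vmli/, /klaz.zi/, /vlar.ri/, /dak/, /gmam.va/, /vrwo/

/girz/ — violates constraint 3: syllable 1 coda /rz/ has 2 consonants (> 1) → ill-formed
/mwolr/ — violates constraint 3: syllable 1 coda /lr/ has 2 consonants (> 1) → ill-formed
/vmli/ — violates constraint 2: syllable 1 onset /vml/ has 3 consonants (> 2) → ill-formed
/klaz.zi/ — violates constraint 4: adjacent identical consonants /zz/ → ill-formed
/vlar.ri/ — violates constraint 4: adjacent identical consonants /rr/ → ill-formed
/dak/ — violates constraint 1: syllable 1 coda contains /k/, which is not a licensed coda consonant → ill-formed
/gmam.va/ — violates constraint 1: syllable 1 coda contains /m/, which is not a licensed coda consonant → ill-formed
/vrwo/ — violates constraint 2: syllable 1 onset /vrw/ has 3 consonants (> 2) → ill-formed
No form is well-formed → 0.

0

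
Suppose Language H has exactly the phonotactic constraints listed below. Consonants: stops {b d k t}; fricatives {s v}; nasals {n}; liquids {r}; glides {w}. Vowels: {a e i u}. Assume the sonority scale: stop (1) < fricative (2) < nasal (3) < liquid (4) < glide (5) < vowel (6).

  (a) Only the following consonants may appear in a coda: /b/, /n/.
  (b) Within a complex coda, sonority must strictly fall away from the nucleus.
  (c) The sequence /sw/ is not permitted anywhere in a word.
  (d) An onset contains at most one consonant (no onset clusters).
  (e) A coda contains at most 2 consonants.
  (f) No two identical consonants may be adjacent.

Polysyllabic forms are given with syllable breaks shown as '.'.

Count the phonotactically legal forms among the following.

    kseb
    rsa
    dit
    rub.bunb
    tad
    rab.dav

kseb — violates constraint (d): syllable 1 onset /ks/ has 2 consonants (> 1) → phonotactically illegal
rsa — violates constraint (d): syllable 1 onset /rs/ has 2 consonants (> 1) → phonotactically illegal
dit — violates constraint (a): syllable 1 coda contains /t/, which is not a licensed coda consonant → phonotactically illegal
rub.bunb — violates constraint (f): adjacent identical consonants /bb/ → phonotactically illegal
tad — violates constraint (a): syllable 1 coda contains /d/, which is not a licensed coda consonant → phonotactically illegal
rab.dav — violates constraint (a): syllable 2 coda contains /v/, which is not a licensed coda consonant → phonotactically illegal
No form is phonotactically legal → 0.

0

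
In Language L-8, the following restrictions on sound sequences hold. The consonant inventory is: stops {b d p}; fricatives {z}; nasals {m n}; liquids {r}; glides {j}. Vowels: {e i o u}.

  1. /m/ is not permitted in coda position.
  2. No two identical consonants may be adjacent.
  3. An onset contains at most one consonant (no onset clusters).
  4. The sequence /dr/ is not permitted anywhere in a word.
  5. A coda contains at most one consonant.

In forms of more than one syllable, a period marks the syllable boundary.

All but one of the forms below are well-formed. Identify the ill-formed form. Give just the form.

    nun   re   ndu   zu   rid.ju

nun — σ1 onset /n/, coda /n/ ok → well-formed
re — σ1 onset /r/, coda /∅/ ok → well-formed
ndu — violates constraint 3: syllable 1 onset /nd/ has 2 consonants (> 1) → ill-formed
zu — σ1 onset /z/, coda /∅/ ok → well-formed
rid.ju — σ1 onset /r/, coda /d/ ok; σ2 onset /j/, coda /∅/ ok → well-formed

ndu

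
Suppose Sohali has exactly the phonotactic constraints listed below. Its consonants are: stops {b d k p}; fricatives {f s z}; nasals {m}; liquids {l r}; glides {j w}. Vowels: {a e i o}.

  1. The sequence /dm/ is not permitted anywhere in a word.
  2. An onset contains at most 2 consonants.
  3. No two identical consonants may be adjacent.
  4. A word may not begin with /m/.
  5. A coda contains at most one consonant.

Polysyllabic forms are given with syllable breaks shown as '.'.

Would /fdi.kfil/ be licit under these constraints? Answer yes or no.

yes

/fdi.kfil/ — σ1 onset /fd/ (2C), coda /∅/ ok; σ2 onset /kf/ (2C), coda /l/ ok → licit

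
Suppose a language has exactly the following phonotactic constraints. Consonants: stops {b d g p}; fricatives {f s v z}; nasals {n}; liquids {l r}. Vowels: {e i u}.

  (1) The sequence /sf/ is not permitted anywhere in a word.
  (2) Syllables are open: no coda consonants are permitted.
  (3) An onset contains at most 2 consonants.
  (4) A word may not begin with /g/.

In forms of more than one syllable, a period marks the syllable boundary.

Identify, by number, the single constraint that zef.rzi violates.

zef.rzi: syllable 1 coda /f/ has 1 consonant (> 0).
This is a violation of constraint 2: "Syllables are open: no coda consonants are permitted."
The remaining constraints (1, 3, 4) are satisfied.

2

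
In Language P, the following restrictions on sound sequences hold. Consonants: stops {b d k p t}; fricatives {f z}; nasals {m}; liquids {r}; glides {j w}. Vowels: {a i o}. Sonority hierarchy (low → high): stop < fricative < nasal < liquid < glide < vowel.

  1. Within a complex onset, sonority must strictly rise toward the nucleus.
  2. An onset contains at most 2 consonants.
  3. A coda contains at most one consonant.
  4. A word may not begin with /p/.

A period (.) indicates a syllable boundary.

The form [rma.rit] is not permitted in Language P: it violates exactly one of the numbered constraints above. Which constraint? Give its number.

1

[rma.rit]: syllable 1 onset /rm/: /r/ (liquid, 4) → /m/ (nasal, 3) does not rise.
This is a violation of constraint 1: "Within a complex onset, sonority must strictly rise toward the nucleus."
The remaining constraints (2, 3, 4) are satisfied.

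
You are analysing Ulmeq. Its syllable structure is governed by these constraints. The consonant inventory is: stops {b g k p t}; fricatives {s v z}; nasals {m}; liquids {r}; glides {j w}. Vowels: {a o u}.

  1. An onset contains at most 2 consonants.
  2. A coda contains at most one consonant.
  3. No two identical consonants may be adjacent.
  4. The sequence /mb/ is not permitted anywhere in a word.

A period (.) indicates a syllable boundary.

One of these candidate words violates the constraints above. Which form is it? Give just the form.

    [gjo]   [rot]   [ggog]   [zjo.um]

[ggog]

[gjo] — σ1 onset /gj/ (2C), coda /∅/ ok → permitted
[rot] — σ1 onset /r/, coda /t/ ok → permitted
[ggog] — violates constraint 3: adjacent identical consonants /gg/ → not permitted
[zjo.um] — σ1 onset /zj/ (2C), coda /∅/ ok; σ2 onset /∅/, coda /m/ ok → permitted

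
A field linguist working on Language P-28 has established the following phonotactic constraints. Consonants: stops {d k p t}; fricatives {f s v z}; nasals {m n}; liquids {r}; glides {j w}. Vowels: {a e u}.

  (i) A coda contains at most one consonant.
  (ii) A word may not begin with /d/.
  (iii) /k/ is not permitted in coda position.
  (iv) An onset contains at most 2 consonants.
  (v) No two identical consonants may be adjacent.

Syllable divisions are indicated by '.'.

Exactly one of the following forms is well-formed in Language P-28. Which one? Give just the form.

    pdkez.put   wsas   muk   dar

pdkez.put — violates constraint (iv): syllable 1 onset /pdk/ has 3 consonants (> 2) → ill-formed
wsas — σ1 onset /ws/ (2C), coda /s/ ok → well-formed
muk — violates constraint (iii): syllable 1 coda contains /k/ → ill-formed
dar — violates constraint (ii): word begins with /d/ → ill-formed

wsas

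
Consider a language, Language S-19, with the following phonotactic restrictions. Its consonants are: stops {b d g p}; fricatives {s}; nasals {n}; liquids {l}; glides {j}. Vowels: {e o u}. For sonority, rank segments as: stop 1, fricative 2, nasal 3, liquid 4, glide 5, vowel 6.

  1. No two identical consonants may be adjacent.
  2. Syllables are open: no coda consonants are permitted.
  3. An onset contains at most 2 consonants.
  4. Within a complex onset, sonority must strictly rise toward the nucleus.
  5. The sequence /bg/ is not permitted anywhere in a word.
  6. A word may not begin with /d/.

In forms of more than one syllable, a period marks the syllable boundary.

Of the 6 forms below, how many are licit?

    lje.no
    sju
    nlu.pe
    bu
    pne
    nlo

6

lje.no — σ1 onset /lj/ (4→5 rises), coda /∅/ ok; σ2 onset /n/, coda /∅/ ok → licit
sju — σ1 onset /sj/ (2→5 rises), coda /∅/ ok → licit
nlu.pe — σ1 onset /nl/ (3→4 rises), coda /∅/ ok; σ2 onset /p/, coda /∅/ ok → licit
bu — σ1 onset /b/, coda /∅/ ok → licit
pne — σ1 onset /pn/ (1→3 rises), coda /∅/ ok → licit
nlo — σ1 onset /nl/ (3→4 rises), coda /∅/ ok → licit
Licit: lje.no, sju, nlu.pe, bu, pne, nlo → 6.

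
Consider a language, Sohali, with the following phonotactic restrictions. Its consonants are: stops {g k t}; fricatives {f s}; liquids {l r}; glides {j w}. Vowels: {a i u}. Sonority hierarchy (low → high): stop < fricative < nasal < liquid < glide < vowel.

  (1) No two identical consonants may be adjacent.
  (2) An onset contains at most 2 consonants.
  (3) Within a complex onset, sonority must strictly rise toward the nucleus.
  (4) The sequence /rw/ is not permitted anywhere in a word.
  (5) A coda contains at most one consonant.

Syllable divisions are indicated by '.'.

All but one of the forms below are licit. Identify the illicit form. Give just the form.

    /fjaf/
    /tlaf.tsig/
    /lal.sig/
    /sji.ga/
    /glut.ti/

/glut.ti/

/fjaf/ — σ1 onset /fj/ (2→5 rises), coda /f/ ok → licit
/tlaf.tsig/ — σ1 onset /tl/ (1→4 rises), coda /f/ ok; σ2 onset /ts/ (1→2 rises), coda /g/ ok → licit
/lal.sig/ — σ1 onset /l/, coda /l/ ok; σ2 onset /s/, coda /g/ ok → licit
/sji.ga/ — σ1 onset /sj/ (2→5 rises), coda /∅/ ok; σ2 onset /g/, coda /∅/ ok → licit
/glut.ti/ — violates constraint 1: adjacent identical consonants /tt/ → illicit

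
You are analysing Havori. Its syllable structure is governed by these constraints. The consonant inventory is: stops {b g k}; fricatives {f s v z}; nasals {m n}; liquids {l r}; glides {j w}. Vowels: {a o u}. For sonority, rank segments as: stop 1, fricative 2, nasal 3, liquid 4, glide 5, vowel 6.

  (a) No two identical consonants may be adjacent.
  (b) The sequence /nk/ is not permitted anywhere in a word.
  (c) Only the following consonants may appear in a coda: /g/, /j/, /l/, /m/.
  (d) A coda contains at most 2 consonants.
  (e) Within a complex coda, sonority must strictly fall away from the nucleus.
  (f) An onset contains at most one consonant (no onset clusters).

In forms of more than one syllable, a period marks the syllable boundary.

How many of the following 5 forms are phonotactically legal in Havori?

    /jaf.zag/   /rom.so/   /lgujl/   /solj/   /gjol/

1

/jaf.zag/ — violates constraint (c): syllable 1 coda contains /f/, which is not a licensed coda consonant → phonotactically illegal
/rom.so/ — σ1 onset /r/, coda /m/ ok; σ2 onset /s/, coda /∅/ ok → phonotactically legal
/lgujl/ — violates constraint (f): syllable 1 onset /lg/ has 2 consonants (> 1) → phonotactically illegal
/solj/ — violates constraint (e): syllable 1 coda /lj/: /l/ (liquid, 4) → /j/ (glide, 5) does not fall → phonotactically illegal
/gjol/ — violates constraint (f): syllable 1 onset /gj/ has 2 consonants (> 1) → phonotactically illegal
Phonotactically legal: /rom.so/ → 1.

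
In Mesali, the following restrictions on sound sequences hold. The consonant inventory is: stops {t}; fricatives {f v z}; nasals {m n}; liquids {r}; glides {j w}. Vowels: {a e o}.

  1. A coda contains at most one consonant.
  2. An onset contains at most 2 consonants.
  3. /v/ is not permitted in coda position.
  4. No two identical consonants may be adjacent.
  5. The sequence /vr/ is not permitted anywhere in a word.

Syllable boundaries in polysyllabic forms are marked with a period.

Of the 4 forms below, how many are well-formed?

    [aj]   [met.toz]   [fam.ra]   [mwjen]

[aj] — σ1 onset /∅/, coda /j/ ok → well-formed
[met.toz] — violates constraint 4: adjacent identical consonants /tt/ → ill-formed
[fam.ra] — σ1 onset /f/, coda /m/ ok; σ2 onset /r/, coda /∅/ ok → well-formed
[mwjen] — violates constraint 2: syllable 1 onset /mwj/ has 3 consonants (> 2) → ill-formed
Well-formed: [aj], [fam.ra] → 2.

2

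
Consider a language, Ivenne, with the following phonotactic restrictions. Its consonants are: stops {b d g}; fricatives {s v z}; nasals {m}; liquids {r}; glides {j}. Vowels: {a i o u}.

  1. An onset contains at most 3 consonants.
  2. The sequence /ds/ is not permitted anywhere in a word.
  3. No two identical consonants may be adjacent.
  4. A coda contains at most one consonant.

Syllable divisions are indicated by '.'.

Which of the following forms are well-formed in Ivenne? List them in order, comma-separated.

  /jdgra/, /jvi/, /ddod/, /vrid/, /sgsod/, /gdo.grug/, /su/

/jvi/, /vrid/, /sgsod/, /gdo.grug/, /su/

/jdgra/ — violates constraint 1: syllable 1 onset /jdgr/ has 4 consonants (> 3) → ill-formed
/jvi/ — σ1 onset /jv/ (2C), coda /∅/ ok → well-formed
/ddod/ — violates constraint 3: adjacent identical consonants /dd/ → ill-formed
/vrid/ — σ1 onset /vr/ (2C), coda /d/ ok → well-formed
/sgsod/ — σ1 onset /sgs/ (3C), coda /d/ ok → well-formed
/gdo.grug/ — σ1 onset /gd/ (2C), coda /∅/ ok; σ2 onset /gr/ (2C), coda /g/ ok → well-formed
/su/ — σ1 onset /s/, coda /∅/ ok → well-formed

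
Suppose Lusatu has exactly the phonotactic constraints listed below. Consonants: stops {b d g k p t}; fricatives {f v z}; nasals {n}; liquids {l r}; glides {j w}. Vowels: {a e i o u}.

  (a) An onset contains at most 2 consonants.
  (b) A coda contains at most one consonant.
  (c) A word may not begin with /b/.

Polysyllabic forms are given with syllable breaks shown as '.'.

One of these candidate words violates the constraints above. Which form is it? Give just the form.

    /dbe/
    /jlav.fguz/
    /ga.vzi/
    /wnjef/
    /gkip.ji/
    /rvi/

/dbe/ — σ1 onset /db/ (2C), coda /∅/ ok → licit
/jlav.fguz/ — σ1 onset /jl/ (2C), coda /v/ ok; σ2 onset /fg/ (2C), coda /z/ ok → licit
/ga.vzi/ — σ1 onset /g/, coda /∅/ ok; σ2 onset /vz/ (2C), coda /∅/ ok → licit
/wnjef/ — violates constraint (a): syllable 1 onset /wnj/ has 3 consonants (> 2) → illicit
/gkip.ji/ — σ1 onset /gk/ (2C), coda /p/ ok; σ2 onset /j/, coda /∅/ ok → licit
/rvi/ — σ1 onset /rv/ (2C), coda /∅/ ok → licit

/wnjef/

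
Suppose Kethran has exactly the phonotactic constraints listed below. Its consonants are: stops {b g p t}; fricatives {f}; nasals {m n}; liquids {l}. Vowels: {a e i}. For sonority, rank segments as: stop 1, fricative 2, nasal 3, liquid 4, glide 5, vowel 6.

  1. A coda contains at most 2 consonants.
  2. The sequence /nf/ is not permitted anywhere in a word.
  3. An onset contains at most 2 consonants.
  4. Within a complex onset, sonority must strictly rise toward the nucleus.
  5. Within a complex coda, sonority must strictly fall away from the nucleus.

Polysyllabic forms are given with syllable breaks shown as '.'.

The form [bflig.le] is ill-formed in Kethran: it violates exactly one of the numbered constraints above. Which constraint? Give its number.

3

[bflig.le]: syllable 1 onset /bfl/ has 3 consonants (> 2).
This is a violation of constraint 3: "An onset contains at most 2 consonants."
The remaining constraints (1, 2, 4, 5) are satisfied.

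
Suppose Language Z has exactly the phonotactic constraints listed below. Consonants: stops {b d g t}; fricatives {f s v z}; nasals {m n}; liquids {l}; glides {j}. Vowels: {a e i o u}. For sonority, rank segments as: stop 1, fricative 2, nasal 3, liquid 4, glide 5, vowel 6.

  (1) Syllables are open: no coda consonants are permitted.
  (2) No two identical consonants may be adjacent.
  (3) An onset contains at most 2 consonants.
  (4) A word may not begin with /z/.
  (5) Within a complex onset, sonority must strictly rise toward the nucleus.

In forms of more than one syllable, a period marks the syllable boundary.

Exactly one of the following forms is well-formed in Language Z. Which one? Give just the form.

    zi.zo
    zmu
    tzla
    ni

ni

zi.zo — violates constraint 4: word begins with /z/ → ill-formed
zmu — violates constraint 4: word begins with /z/ → ill-formed
tzla — violates constraint 3: syllable 1 onset /tzl/ has 3 consonants (> 2) → ill-formed
ni — σ1 onset /n/, coda /∅/ ok → well-formed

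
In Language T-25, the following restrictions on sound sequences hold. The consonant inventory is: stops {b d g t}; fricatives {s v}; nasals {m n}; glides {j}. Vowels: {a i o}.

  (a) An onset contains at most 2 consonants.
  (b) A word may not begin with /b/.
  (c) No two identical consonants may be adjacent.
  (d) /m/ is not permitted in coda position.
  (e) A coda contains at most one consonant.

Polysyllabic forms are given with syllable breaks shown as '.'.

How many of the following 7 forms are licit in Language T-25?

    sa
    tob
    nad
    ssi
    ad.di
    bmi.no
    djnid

sa — σ1 onset /s/, coda /∅/ ok → licit
tob — σ1 onset /t/, coda /b/ ok → licit
nad — σ1 onset /n/, coda /d/ ok → licit
ssi — violates constraint (c): adjacent identical consonants /ss/ → illicit
ad.di — violates constraint (c): adjacent identical consonants /dd/ → illicit
bmi.no — violates constraint (b): word begins with /b/ → illicit
djnid — violates constraint (a): syllable 1 onset /djn/ has 3 consonants (> 2) → illicit
Licit: sa, tob, nad → 3.

3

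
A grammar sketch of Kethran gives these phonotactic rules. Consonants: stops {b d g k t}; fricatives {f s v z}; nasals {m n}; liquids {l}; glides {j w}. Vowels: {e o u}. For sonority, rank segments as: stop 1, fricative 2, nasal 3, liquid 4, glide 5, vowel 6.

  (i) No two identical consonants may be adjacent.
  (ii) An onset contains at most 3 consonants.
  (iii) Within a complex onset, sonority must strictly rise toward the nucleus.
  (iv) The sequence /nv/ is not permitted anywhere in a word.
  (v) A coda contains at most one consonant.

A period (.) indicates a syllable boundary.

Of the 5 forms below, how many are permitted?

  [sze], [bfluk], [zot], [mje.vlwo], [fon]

4

[sze] — violates constraint (iii): syllable 1 onset /sz/: /s/ (fricative, 2) → /z/ (fricative, 2) does not rise → not permitted
[bfluk] — σ1 onset /bfl/ (1→2→4 rises), coda /k/ ok → permitted
[zot] — σ1 onset /z/, coda /t/ ok → permitted
[mje.vlwo] — σ1 onset /mj/ (3→5 rises), coda /∅/ ok; σ2 onset /vlw/ (2→4→5 rises), coda /∅/ ok → permitted
[fon] — σ1 onset /f/, coda /n/ ok → permitted
Permitted: [bfluk], [zot], [mje.vlwo], [fon] → 4.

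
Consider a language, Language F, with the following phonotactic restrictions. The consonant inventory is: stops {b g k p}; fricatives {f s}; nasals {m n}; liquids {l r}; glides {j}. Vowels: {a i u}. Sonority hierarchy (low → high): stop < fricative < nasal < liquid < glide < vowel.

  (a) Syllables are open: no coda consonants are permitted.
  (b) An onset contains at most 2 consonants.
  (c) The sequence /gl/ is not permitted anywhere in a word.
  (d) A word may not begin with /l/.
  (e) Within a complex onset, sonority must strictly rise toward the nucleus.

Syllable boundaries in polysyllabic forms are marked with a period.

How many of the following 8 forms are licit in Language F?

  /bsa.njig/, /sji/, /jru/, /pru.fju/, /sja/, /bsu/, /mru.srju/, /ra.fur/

4

/bsa.njig/ — violates constraint (a): syllable 2 coda /g/ has 1 consonant (> 0) → illicit
/sji/ — σ1 onset /sj/ (2→5 rises), coda /∅/ ok → licit
/jru/ — violates constraint (e): syllable 1 onset /jr/: /j/ (glide, 5) → /r/ (liquid, 4) does not rise → illicit
/pru.fju/ — σ1 onset /pr/ (1→4 rises), coda /∅/ ok; σ2 onset /fj/ (2→5 rises), coda /∅/ ok → licit
/sja/ — σ1 onset /sj/ (2→5 rises), coda /∅/ ok → licit
/bsu/ — σ1 onset /bs/ (1→2 rises), coda /∅/ ok → licit
/mru.srju/ — violates constraint (b): syllable 2 onset /srj/ has 3 consonants (> 2) → illicit
/ra.fur/ — violates constraint (a): syllable 2 coda /r/ has 1 consonant (> 0) → illicit
Licit: /sji/, /pru.fju/, /sja/, /bsu/ → 4.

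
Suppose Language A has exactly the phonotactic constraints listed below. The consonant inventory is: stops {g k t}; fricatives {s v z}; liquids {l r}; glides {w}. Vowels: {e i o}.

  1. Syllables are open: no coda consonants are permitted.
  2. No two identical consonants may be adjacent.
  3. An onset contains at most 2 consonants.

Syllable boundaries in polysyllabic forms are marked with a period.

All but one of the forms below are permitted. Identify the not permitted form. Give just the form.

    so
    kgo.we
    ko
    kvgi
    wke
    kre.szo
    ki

so — σ1 onset /s/, coda /∅/ ok → permitted
kgo.we — σ1 onset /kg/ (2C), coda /∅/ ok; σ2 onset /w/, coda /∅/ ok → permitted
ko — σ1 onset /k/, coda /∅/ ok → permitted
kvgi — violates constraint 3: syllable 1 onset /kvg/ has 3 consonants (> 2) → not permitted
wke — σ1 onset /wk/ (2C), coda /∅/ ok → permitted
kre.szo — σ1 onset /kr/ (2C), coda /∅/ ok; σ2 onset /sz/ (2C), coda /∅/ ok → permitted
ki — σ1 onset /k/, coda /∅/ ok → permitted

kvgi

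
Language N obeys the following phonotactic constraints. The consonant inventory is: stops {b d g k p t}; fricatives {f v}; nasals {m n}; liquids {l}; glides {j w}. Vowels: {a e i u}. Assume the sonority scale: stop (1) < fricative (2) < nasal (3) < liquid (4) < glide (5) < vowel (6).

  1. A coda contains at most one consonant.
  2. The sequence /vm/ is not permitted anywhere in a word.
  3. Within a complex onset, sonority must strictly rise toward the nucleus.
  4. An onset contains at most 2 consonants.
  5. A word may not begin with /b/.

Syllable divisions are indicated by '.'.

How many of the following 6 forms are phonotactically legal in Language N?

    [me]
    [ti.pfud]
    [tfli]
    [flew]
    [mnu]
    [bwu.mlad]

3

[me] — σ1 onset /m/, coda /∅/ ok → phonotactically legal
[ti.pfud] — σ1 onset /t/, coda /∅/ ok; σ2 onset /pf/ (1→2 rises), coda /d/ ok → phonotactically legal
[tfli] — violates constraint 4: syllable 1 onset /tfl/ has 3 consonants (> 2) → phonotactically illegal
[flew] — σ1 onset /fl/ (2→4 rises), coda /w/ ok → phonotactically legal
[mnu] — violates constraint 3: syllable 1 onset /mn/: /m/ (nasal, 3) → /n/ (nasal, 3) does not rise → phonotactically illegal
[bwu.mlad] — violates constraint 5: word begins with /b/ → phonotactically illegal
Phonotactically legal: [me], [ti.pfud], [flew] → 3.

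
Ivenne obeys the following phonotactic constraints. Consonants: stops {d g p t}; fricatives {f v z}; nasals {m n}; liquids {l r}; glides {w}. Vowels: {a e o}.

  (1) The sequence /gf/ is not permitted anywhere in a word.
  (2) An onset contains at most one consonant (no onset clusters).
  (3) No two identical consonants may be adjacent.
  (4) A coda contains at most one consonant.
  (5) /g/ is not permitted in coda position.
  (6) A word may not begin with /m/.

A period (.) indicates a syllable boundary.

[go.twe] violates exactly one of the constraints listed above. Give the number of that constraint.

2

[go.twe]: syllable 2 onset /tw/ has 2 consonants (> 1).
This is a violation of constraint 2: "An onset contains at most one consonant (no onset clusters)."
The remaining constraints (1, 3, 4, 5, 6) are satisfied.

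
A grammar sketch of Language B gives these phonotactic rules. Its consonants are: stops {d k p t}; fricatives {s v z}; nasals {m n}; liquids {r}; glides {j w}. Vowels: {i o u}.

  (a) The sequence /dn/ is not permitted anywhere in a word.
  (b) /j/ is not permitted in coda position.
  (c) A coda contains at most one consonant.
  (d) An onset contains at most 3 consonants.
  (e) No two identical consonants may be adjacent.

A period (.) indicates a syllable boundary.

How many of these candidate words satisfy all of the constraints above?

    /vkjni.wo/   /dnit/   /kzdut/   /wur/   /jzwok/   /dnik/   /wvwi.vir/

/vkjni.wo/ — violates constraint (d): syllable 1 onset /vkjn/ has 4 consonants (> 3) → phonotactically illegal
/dnit/ — violates constraint (a): contains banned sequence /dn/ → phonotactically illegal
/kzdut/ — σ1 onset /kzd/ (3C), coda /t/ ok → phonotactically legal
/wur/ — σ1 onset /w/, coda /r/ ok → phonotactically legal
/jzwok/ — σ1 onset /jzw/ (3C), coda /k/ ok → phonotactically legal
/dnik/ — violates constraint (a): contains banned sequence /dn/ → phonotactically illegal
/wvwi.vir/ — σ1 onset /wvw/ (3C), coda /∅/ ok; σ2 onset /v/, coda /r/ ok → phonotactically legal
Phonotactically legal: /kzdut/, /wur/, /jzwok/, /wvwi.vir/ → 4.

4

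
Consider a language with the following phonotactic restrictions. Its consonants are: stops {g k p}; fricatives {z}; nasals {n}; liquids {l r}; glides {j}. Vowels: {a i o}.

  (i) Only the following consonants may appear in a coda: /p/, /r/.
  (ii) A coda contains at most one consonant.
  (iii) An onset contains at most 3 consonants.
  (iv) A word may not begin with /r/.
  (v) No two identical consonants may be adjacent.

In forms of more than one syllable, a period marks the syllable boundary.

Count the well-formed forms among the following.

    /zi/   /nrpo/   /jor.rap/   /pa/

/zi/ — σ1 onset /z/, coda /∅/ ok → well-formed
/nrpo/ — σ1 onset /nrp/ (3C), coda /∅/ ok → well-formed
/jor.rap/ — violates constraint (v): adjacent identical consonants /rr/ → ill-formed
/pa/ — σ1 onset /p/, coda /∅/ ok → well-formed
Well-formed: /zi/, /nrpo/, /pa/ → 3.

3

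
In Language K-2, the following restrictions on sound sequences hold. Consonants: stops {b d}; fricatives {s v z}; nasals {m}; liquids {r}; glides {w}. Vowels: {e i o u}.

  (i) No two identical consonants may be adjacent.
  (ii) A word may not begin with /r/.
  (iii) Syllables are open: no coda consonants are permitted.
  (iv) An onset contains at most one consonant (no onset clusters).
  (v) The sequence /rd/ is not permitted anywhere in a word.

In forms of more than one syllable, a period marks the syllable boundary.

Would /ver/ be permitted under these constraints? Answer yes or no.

/ver/ — violates constraint (iii): syllable 1 coda /r/ has 1 consonant (> 0) → not permitted

no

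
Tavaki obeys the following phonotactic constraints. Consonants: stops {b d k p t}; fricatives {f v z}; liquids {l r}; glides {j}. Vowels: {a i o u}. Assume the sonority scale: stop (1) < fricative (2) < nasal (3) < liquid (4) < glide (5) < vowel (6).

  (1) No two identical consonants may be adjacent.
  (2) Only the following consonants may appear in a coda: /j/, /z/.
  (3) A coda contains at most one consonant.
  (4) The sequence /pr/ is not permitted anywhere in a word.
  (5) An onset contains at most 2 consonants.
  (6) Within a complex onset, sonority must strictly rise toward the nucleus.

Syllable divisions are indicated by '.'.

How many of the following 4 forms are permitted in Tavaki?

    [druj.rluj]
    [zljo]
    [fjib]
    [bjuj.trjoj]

0

[druj.rluj] — violates constraint 6: syllable 2 onset /rl/: /r/ (liquid, 4) → /l/ (liquid, 4) does not rise → not permitted
[zljo] — violates constraint 5: syllable 1 onset /zlj/ has 3 consonants (> 2) → not permitted
[fjib] — violates constraint 2: syllable 1 coda contains /b/, which is not a licensed coda consonant → not permitted
[bjuj.trjoj] — violates constraint 5: syllable 2 onset /trj/ has 3 consonants (> 2) → not permitted
No form is permitted → 0.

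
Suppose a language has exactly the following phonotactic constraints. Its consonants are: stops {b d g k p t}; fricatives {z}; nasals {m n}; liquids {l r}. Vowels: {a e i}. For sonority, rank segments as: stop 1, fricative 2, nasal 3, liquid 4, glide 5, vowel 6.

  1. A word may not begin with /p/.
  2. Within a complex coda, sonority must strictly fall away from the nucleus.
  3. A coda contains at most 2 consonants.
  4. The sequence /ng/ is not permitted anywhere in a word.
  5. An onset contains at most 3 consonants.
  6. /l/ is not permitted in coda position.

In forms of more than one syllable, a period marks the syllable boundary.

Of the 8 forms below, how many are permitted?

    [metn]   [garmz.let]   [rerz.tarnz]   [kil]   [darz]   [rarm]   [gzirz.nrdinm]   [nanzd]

[metn] — violates constraint 2: syllable 1 coda /tn/: /t/ (stop, 1) → /n/ (nasal, 3) does not fall → not permitted
[garmz.let] — violates constraint 3: syllable 1 coda /rmz/ has 3 consonants (> 2) → not permitted
[rerz.tarnz] — violates constraint 3: syllable 2 coda /rnz/ has 3 consonants (> 2) → not permitted
[kil] — violates constraint 6: syllable 1 coda contains /l/ → not permitted
[darz] — σ1 onset /d/, coda /rz/ (4→2 falls) ok → permitted
[rarm] — σ1 onset /r/, coda /rm/ (4→3 falls) ok → permitted
[gzirz.nrdinm] — violates constraint 2: syllable 2 coda /nm/: /n/ (nasal, 3) → /m/ (nasal, 3) does not fall → not permitted
[nanzd] — violates constraint 3: syllable 1 coda /nzd/ has 3 consonants (> 2) → not permitted
Permitted: [darz], [rarm] → 2.

2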